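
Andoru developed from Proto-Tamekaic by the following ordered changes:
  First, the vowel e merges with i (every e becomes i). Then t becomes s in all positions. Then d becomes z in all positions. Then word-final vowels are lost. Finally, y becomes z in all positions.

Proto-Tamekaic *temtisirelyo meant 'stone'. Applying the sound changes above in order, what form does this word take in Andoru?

Andoru: start from *temtisirelyo.
  rule 1 (vowel merger): temtisirelyo → timtisirilyo
  rule 2 (unconditioned shift): timtisirilyo → simsisirilyo
  rule 3: no change — simsisirilyo
  rule 4 (apocope): simsisirilyo → simsisirily
  rule 5 (unconditioned shift): simsisirily → simsisirilz
  ⇒ Andoru simsisirilz

simsisirilz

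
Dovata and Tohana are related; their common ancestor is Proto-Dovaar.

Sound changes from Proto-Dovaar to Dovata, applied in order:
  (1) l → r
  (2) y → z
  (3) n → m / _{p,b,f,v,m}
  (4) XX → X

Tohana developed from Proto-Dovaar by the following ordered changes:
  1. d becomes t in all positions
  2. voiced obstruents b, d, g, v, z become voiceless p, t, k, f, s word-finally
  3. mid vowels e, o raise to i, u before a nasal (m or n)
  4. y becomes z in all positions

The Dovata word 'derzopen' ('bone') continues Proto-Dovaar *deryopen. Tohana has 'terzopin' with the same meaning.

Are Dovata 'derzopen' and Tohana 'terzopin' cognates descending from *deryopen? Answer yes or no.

Derive the expected Tohana reflex of *deryopen:
Tohana: start from *deryopen.
  rule 1 (unconditioned shift): deryopen → teryopen
  rule 2: no change — teryopen
  rule 3 (pre-nasal raising): teryopen → teryopin
  rule 4 (unconditioned shift): teryopin → terzopin
  ⇒ Tohana terzopin
Tohana 'terzopin' matches the regular reflex exactly, so the pair is cognate.

yes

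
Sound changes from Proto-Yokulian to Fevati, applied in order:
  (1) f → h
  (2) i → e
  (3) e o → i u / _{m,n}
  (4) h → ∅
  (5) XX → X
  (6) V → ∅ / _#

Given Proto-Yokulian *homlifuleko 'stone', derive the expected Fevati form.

Fevati: *homlifuleko
  homlifuleko → homlihuleko   [unconditioned shift]
  homlihuleko → homlehuleko   [vowel merger]
  homlehuleko → humlehuleko   [pre-nasal raising]
  humlehuleko → umleuleko   [h-loss]
  umleuleko (rule 5 does not apply)
  umleuleko → umleulek   [apocope]
  giving Fevati umleulek.

umleulek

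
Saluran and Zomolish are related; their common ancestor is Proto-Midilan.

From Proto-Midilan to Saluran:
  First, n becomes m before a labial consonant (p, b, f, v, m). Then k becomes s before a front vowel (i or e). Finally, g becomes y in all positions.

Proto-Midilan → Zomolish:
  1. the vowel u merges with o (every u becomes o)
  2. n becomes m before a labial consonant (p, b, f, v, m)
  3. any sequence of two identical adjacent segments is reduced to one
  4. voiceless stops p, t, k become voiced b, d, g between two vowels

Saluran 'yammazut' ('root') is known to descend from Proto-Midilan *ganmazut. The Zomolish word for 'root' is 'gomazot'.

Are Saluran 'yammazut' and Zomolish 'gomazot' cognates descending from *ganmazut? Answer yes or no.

Derive the expected Zomolish reflex of *ganmazut:
Zomolish: *ganmazut
  ganmazut → ganmazot   [vowel merger]
  ganmazot → gammazot   [nasal place assimilation]
  gammazot → gamazot   [degemination]
  gamazot (rule 4 does not apply)
  giving Zomolish gamazot.
The regular Zomolish reflex would be 'gamazot', but the attested form is 'gomazot'. The correspondence is irregular, so they are not cognates (the Zomolish form has a different source).

no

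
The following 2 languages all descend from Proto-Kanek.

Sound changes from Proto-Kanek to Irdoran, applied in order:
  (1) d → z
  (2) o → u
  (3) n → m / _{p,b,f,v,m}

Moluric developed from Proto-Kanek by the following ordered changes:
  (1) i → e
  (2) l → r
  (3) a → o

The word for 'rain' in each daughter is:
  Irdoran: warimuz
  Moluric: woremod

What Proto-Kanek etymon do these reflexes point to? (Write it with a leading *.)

*warimod

Position 2: Irdoran has a, Moluric has o. Irdoran preserves a here (none of its changes turn any other segment into a), so the proto-segment is *a.
Position 4: Irdoran has i, Moluric has e. Irdoran preserves i here (none of its changes turn any other segment into i), so the proto-segment is *i.
Position 7: Irdoran has z, Moluric has d. Moluric preserves d here (none of its changes turn any other segment into d), so the proto-segment is *d.
Continuing position by position gives *warimod; check it forward:
Irdoran: *warimod
  warimod → warimoz   [unconditioned shift]
  warimoz → warimuz   [vowel merger]
  warimuz (rule 3 does not apply)
  giving Irdoran warimuz.
Moluric: start from *warimod.
  rule 1 (vowel merger): warimod → waremod
  rule 2: no change — waremod
  rule 3 (vowel merger): waremod → woremod
  ⇒ Moluric woremod
Only *warimod yields all of Irdoran warimuz, Moluric woremod.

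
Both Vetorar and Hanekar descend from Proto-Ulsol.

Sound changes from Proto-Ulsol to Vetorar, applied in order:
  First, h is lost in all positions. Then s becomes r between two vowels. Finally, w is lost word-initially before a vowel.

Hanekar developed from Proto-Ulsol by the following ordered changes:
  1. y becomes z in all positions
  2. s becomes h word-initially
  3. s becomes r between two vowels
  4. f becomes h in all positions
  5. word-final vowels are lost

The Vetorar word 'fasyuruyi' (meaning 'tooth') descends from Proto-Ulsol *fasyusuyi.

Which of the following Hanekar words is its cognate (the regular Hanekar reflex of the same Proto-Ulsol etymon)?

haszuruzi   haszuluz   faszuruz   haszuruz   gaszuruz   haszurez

Hanekar: *fasyusuyi
  fasyusuyi → faszusuzi   [unconditioned shift]
  faszusuzi (rule 2 does not apply)
  faszusuzi → faszuruzi   [rhotacism]
  faszuruzi → haszuruzi   [unconditioned shift]
  haszuruzi → haszuruz   [apocope]
  giving Hanekar haszuruz.

haszuruz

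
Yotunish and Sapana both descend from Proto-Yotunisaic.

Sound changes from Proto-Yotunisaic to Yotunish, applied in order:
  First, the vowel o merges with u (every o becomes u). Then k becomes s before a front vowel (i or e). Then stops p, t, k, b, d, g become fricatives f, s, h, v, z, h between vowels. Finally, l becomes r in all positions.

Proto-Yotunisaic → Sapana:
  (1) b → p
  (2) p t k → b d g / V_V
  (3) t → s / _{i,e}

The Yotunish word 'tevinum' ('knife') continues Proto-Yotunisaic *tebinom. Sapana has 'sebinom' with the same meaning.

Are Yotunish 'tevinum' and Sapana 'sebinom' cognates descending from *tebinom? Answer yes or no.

Derive the expected Sapana reflex of *tebinom:
Sapana: *tebinom > tepinom > tebinom > sebinom  (by unconditioned shift, intervocalic voicing, palatalisation)
Sapana 'sebinom' matches the regular reflex exactly, so the pair is cognate.

yes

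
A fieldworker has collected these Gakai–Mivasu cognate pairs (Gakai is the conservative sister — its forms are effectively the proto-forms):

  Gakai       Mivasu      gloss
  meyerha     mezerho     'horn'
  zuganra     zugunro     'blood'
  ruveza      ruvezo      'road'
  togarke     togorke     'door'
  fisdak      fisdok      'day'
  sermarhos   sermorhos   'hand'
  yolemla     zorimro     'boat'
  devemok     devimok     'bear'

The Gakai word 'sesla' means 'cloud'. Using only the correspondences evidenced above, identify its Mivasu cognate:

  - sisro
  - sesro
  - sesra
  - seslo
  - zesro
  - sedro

sesro

yolemla ~ zorimro — Gakai l corresponds to Mivasu r after a consonant, before a back vowel.
meyerha ~ mezerho, zuganra ~ zugunro — Gakai a corresponds to Mivasu o word-finally.
Applying these to Gakai 'sesla':
  sesla → sesra   (l→r after a consonant, before a back vowel)
  sesra → sesro   (a→o word-finally)
So the Mivasu cognate is 'sesro'.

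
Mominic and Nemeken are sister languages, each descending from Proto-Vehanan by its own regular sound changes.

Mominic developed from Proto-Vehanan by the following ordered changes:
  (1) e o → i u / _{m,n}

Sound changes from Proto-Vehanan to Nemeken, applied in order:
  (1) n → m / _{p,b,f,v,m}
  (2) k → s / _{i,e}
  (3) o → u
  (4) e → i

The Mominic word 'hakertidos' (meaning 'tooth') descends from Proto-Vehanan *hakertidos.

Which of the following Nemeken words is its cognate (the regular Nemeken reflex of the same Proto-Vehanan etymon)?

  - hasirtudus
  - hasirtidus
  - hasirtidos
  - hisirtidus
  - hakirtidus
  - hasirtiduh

Nemeken: *hakertidos > hasertidos > hasertidus > hasirtidus  (by palatalisation, vowel merger, vowel merger)
Among the options, 'hasirtidus' alone shows every Nemeken change applied in order.

hasirtidus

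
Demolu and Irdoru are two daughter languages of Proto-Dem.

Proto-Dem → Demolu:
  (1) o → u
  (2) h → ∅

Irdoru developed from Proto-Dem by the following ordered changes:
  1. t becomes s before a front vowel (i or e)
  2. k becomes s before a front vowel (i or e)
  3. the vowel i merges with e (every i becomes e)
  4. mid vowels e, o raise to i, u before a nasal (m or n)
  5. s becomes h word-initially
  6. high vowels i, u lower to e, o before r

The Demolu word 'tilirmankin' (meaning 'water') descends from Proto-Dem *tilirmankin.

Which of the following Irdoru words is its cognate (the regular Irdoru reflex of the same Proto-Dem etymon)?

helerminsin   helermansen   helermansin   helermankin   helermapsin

Irdoru: *tilirmankin > silirmankin > silirmansin > selermansen > selermansin > helermansin  (by palatalisation, palatalisation, vowel merger, pre-nasal raising, debuccalisation)

helermansin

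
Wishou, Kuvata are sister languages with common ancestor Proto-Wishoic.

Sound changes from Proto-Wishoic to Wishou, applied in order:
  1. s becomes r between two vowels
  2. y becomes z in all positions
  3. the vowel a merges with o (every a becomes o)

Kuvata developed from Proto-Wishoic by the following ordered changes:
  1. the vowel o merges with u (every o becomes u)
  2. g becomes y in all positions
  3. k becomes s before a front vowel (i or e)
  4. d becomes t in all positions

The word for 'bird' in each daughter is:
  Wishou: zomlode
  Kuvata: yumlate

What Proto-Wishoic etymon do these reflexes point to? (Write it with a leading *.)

Position 2: Wishou has o, Kuvata has u. Taking the neighbouring segments as reconstructed: Wishou o could go back to *a or *o; Kuvata u could go back to *o or *u — the one source consistent with every daughter is *o.
Position 6: Wishou has d, Kuvata has t. Wishou preserves d here (none of its changes turn any other segment into d), so the proto-segment is *d.
Position 1: Wishou has z, Kuvata has y. Taking the neighbouring segments as reconstructed: Wishou z could go back to *z or *y; Kuvata y could go back to *g or *y — the one source consistent with every daughter is *y.
This points to *yomlade. Verify forward in each daughter:
Wishou: *yomlade > zomlade > zomlode  (by unconditioned shift, vowel merger)
Kuvata: start from *yomlade.
  rule 1 (vowel merger): yomlade → yumlade
  rule 2: no change — yumlade
  rule 3: no change — yumlade
  rule 4 (unconditioned shift): yumlade → yumlate
  ⇒ Kuvata yumlate
No other proto-form is consistent with every reflex, so the reconstruction is *yomlade.

*yomlade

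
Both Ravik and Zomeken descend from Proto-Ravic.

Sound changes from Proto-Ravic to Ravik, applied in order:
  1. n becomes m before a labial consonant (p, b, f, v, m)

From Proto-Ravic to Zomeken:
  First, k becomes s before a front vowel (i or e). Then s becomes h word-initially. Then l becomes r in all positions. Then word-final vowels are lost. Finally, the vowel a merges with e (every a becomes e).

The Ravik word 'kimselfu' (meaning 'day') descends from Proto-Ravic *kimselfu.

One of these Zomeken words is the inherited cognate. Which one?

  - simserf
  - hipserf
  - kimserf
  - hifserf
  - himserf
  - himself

himserf

Zomeken: *kimselfu
  kimselfu → simselfu   [palatalisation]
  simselfu → himselfu   [debuccalisation]
  himselfu → himserfu   [unconditioned shift]
  himserfu → himserf   [apocope]
  himserf (rule 5 does not apply)
  giving Zomeken himserf.
The other candidates each miss or misapply at least one Zomeken change.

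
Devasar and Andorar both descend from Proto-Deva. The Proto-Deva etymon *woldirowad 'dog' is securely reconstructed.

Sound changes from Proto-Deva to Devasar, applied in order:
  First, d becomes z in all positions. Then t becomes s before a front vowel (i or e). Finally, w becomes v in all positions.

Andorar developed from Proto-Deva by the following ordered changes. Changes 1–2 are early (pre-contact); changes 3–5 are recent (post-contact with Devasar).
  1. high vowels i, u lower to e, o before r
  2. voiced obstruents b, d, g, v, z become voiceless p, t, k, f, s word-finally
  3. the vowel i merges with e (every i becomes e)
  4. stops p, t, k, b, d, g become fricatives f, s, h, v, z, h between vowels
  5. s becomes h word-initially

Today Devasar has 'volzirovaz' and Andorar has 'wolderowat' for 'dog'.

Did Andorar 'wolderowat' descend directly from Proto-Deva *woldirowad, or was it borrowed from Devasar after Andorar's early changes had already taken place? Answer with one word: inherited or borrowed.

If inherited, *woldirowad would pass through all of Andorar's changes:
Andorar: *woldirowad
  woldirowad → wolderowad   [pre-rhotic lowering]
  wolderowad → wolderowat   [final devoicing]
  wolderowat (rule 3 does not apply)
  wolderowat (rule 4 does not apply)
  wolderowat (rule 5 does not apply)
  giving Andorar wolderowat.
If borrowed from Devasar 'volzirovaz' after the early changes, it would undergo only the recent ones:
  rule 3 (vowel merger): volzirovaz → volzerovaz
  rule 4 (intervocalic lenition): no change (volzerovaz)
  rule 5 (debuccalisation): no change (volzerovaz)
  ⇒ as a loan: volzerovaz
Andorar 'wolderowat' matches the inherited outcome exactly, so it is an inherited cognate, not a loan.

inherited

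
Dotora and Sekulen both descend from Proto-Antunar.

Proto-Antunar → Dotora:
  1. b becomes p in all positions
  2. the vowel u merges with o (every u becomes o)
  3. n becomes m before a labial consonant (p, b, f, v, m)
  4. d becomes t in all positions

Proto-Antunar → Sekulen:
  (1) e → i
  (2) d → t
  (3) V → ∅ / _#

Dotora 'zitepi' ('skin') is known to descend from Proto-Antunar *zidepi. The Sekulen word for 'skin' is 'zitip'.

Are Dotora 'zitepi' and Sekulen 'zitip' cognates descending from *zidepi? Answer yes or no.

yes

Derive the expected Sekulen reflex of *zidepi:
Sekulen: *zidepi
  zidepi → zidipi   [vowel merger]
  zidipi → zitipi   [unconditioned shift]
  zitipi → zitip   [apocope]
  giving Sekulen zitip.
Sekulen 'zitip' matches the regular reflex exactly, so the pair is cognate.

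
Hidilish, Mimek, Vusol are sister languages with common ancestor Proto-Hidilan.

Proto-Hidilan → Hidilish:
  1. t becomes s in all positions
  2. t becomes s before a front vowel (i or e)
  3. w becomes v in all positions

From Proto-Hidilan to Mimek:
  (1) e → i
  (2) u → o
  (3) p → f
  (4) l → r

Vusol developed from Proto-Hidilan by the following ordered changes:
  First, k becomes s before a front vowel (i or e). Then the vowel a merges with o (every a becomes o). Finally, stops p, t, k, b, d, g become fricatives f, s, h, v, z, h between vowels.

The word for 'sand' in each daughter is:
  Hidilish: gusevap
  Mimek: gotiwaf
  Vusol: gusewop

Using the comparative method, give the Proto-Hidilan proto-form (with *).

Position 4: Hidilish has e, Mimek has i, Vusol has e. Hidilish preserves e here (none of its changes turn any other segment into e), so the proto-segment is *e.
Position 5: Hidilish has v, Mimek has w, Vusol has w. Mimek preserves w here (none of its changes turn any other segment into w), so the proto-segment is *w.
Continuing position by position gives *gutewap; check it forward:
Hidilish: *gutewap > gusewap > gusevap  (by unconditioned shift, unconditioned shift)
Mimek: *gutewap > gutiwap > gotiwap > gotiwaf  (by vowel merger, vowel merger, unconditioned shift)
Vusol: *gutewap
  gutewap (rule 1 does not apply)
  gutewap → gutewop   [vowel merger]
  gutewop → gusewop   [intervocalic lenition]
  giving Vusol gusewop.
Only *gutewap yields all of Hidilish gusevap, Mimek gotiwaf, Vusol gusewop.

*gutewap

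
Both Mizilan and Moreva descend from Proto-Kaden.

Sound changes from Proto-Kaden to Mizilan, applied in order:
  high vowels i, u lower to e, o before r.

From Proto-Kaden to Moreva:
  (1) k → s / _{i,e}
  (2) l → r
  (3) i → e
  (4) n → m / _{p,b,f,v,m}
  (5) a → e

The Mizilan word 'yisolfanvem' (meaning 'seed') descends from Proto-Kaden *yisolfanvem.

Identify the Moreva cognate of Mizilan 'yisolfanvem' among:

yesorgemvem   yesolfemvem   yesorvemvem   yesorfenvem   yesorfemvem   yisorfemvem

yesorfemvem

Moreva: start from *yisolfanvem.
  rule 1: no change — yisolfanvem
  rule 2 (unconditioned shift): yisolfanvem → yisorfanvem
  rule 3 (vowel merger): yisorfanvem → yesorfanvem
  rule 4 (nasal place assimilation): yesorfanvem → yesorfamvem
  rule 5 (vowel merger): yesorfamvem → yesorfemvem
  ⇒ Moreva yesorfemvem
Among the options, 'yesorfemvem' alone shows every Moreva change applied in order.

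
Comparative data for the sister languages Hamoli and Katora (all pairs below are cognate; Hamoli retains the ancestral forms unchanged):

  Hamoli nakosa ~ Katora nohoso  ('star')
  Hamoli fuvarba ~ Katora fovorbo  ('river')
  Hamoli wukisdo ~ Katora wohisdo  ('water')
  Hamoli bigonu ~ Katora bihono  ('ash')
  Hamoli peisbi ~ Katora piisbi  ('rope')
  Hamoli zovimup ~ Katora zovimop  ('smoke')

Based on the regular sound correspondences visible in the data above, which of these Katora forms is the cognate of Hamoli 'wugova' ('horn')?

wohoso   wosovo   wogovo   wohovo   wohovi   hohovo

wukisdo ~ wohisdo — Hamoli u corresponds to Katora o after a consonant, before a consonant other than r, m, n, p, b, f, v.
bigonu ~ bihono — Hamoli g corresponds to Katora h between vowels (before a back vowel).
nakosa ~ nohoso, fuvarba ~ fovorbo — Hamoli a corresponds to Katora o word-finally.
Applying these to Hamoli 'wugova':
  wugova → wogova   (u→o after a consonant, before a consonant other than r, m, n, p, b, f, v)
  wogova → wohova   (g→h between vowels (before a back vowel))
  wohova → wohovo   (a→o word-finally)
So the Katora cognate is 'wohovo'.

wohovo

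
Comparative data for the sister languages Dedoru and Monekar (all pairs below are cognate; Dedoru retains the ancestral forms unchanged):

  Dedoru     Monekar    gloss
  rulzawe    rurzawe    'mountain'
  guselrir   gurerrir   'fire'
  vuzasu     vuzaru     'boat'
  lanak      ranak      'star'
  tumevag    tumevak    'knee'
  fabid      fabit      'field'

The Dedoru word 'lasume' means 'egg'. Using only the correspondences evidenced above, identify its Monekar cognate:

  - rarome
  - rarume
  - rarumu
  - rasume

lanak ~ ranak — Dedoru l corresponds to Monekar r word-initially before a back vowel.
vuzasu ~ vuzaru — Dedoru s corresponds to Monekar r between vowels (before a back vowel).
Applying these to Dedoru 'lasume':
  lasume → rasume   (l→r word-initially before a back vowel)
  rasume → rarume   (s→r between vowels (before a back vowel))
So the Monekar cognate is 'rarume'.

rarume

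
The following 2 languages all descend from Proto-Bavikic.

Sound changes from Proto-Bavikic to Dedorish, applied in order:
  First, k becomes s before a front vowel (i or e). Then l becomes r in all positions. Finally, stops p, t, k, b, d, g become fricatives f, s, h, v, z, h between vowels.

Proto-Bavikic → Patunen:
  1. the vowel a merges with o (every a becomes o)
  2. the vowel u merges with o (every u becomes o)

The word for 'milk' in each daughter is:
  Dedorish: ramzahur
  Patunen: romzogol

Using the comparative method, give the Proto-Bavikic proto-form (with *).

Position 8: Dedorish has r, Patunen has l. Patunen preserves l here (none of its changes turn any other segment into l), so the proto-segment is *l.
Position 6: Dedorish has h, Patunen has g. Patunen preserves g here (none of its changes turn any other segment into g), so the proto-segment is *g.
This points to *ramzagul. Verify forward in each daughter:
Dedorish: start from *ramzagul.
  rule 1: no change — ramzagul
  rule 2 (unconditioned shift): ramzagul → ramzagur
  rule 3 (intervocalic lenition): ramzagur → ramzahur
  ⇒ Dedorish ramzahur
Patunen: *ramzagul > romzogul > romzogol  (by vowel merger, vowel merger)
*ramzagul is the unique common source.

*ramzagul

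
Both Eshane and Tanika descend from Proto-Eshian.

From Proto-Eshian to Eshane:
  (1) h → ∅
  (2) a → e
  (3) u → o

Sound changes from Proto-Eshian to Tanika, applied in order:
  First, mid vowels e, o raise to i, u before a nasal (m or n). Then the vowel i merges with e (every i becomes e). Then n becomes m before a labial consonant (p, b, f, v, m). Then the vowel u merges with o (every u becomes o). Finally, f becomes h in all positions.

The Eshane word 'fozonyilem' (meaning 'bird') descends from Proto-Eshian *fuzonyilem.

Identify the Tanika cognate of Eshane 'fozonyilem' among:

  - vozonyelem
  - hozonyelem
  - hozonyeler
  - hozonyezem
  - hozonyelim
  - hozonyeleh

Tanika: *fuzonyilem > fuzunyilim > fuzunyelem > fozonyelem > hozonyelem  (by pre-nasal raising, vowel merger, vowel merger, unconditioned shift)
The other candidates each miss or misapply at least one Tanika change.

hozonyelem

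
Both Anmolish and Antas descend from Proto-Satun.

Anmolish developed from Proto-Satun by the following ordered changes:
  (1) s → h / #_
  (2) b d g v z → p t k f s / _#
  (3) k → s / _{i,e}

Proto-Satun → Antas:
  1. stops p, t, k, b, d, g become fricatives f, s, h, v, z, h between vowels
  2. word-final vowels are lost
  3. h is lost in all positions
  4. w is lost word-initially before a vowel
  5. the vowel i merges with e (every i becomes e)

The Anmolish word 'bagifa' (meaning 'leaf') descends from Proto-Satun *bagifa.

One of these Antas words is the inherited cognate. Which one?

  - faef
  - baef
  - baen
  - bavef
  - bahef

baef

Antas: *bagifa > bahifa > bahif > baif > baef  (by intervocalic lenition, apocope, h-loss, vowel merger)
Among the options, 'baef' alone shows every Antas change applied in order.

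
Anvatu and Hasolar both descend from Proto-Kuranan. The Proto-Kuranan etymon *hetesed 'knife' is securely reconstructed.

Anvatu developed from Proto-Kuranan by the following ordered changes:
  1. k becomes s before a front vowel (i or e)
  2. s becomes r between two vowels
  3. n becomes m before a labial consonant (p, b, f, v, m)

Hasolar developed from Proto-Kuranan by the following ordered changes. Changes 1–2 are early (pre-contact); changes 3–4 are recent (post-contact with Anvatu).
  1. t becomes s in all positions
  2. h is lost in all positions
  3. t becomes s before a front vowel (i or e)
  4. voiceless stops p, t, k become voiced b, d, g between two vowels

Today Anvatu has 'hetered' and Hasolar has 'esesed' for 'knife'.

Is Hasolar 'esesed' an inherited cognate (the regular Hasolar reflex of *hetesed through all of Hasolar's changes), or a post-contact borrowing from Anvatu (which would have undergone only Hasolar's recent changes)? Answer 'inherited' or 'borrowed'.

inherited

If inherited, *hetesed would pass through all of Hasolar's changes:
Hasolar: *hetesed
  hetesed → hesesed   [unconditioned shift]
  hesesed → esesed   [h-loss]
  esesed (rule 3 does not apply)
  esesed (rule 4 does not apply)
  giving Hasolar esesed.
If borrowed from Anvatu 'hetered' after the early changes, it would undergo only the recent ones:
  rule 3 (palatalisation): hetered → hesered
  rule 4 (intervocalic voicing): no change (hesered)
  ⇒ as a loan: hesered
Hasolar 'esesed' matches the inherited outcome exactly, so it is an inherited cognate, not a loan.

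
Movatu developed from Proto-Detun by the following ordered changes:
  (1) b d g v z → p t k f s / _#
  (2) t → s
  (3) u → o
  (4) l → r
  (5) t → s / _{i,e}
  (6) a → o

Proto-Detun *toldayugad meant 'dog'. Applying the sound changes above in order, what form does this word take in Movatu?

sordoyogos

Movatu: *toldayugad > toldayugat > soldayugas > soldayogas > sordayogas > sordoyogos  (by final devoicing, unconditioned shift, vowel merger, unconditioned shift, vowel merger)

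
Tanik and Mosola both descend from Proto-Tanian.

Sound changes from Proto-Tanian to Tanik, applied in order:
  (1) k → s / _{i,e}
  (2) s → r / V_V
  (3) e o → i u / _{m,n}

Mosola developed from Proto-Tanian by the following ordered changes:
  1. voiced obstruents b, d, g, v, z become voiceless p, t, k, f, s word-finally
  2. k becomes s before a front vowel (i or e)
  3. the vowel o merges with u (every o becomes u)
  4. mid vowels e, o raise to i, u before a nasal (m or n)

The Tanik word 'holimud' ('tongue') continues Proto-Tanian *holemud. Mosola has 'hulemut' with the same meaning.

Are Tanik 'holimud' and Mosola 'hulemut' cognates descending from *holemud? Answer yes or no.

no

Derive the expected Mosola reflex of *holemud:
Mosola: start from *holemud.
  rule 1 (final devoicing): holemud → holemut
  rule 2: no change — holemut
  rule 3 (vowel merger): holemut → hulemut
  rule 4 (pre-nasal raising): hulemut → hulimut
  ⇒ Mosola hulimut
The regular Mosola reflex would be 'hulimut', but the attested form is 'hulemut'. The correspondence is irregular, so they are not cognates (the Mosola form has a different source).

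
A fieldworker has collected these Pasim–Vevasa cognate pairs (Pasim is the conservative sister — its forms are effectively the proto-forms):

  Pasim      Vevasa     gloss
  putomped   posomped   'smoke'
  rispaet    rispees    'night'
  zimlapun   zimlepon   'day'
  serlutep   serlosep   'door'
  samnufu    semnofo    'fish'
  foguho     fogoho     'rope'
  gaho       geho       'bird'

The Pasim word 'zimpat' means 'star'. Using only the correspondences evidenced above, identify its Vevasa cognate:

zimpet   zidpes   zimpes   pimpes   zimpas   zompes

gaho ~ geho — Pasim a corresponds to Vevasa e after a consonant, before a consonant other than r, m, n, p, b, f, v.
rispaet ~ rispees — Pasim t corresponds to Vevasa s word-finally.
Applying these to Pasim 'zimpat':
  zimpat → zimpet   (a→e after a consonant, before a consonant other than r, m, n, p, b, f, v)
  zimpet → zimpes   (t→s word-finally)
So the Vevasa cognate is 'zimpes'.

zimpes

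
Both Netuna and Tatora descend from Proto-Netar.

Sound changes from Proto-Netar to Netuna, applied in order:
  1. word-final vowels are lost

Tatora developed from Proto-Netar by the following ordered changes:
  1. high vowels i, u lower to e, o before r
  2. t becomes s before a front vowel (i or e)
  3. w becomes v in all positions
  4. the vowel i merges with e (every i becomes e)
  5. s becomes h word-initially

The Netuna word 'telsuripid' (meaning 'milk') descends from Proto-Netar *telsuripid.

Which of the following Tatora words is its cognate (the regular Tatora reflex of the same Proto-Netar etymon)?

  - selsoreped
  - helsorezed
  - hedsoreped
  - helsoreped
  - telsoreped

helsoreped

Tatora: start from *telsuripid.
  rule 1 (pre-rhotic lowering): telsuripid → telsoripid
  rule 2 (palatalisation): telsoripid → selsoripid
  rule 3: no change — selsoripid
  rule 4 (vowel merger): selsoripid → selsoreped
  rule 5 (debuccalisation): selsoreped → helsoreped
  ⇒ Tatora helsoreped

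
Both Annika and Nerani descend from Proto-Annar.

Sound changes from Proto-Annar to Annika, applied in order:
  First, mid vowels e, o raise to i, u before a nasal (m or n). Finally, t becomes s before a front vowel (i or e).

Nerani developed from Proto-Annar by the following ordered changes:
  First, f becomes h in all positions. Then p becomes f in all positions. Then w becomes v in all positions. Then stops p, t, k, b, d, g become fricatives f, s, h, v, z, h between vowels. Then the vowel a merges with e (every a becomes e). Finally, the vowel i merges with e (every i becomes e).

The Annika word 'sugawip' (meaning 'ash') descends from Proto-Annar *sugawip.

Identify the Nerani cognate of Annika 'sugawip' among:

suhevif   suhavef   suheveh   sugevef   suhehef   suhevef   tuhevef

Nerani: *sugawip > sugawif > sugavif > suhavif > suhevif > suhevef  (by unconditioned shift, unconditioned shift, intervocalic lenition, vowel merger, vowel merger)
Among the options, 'suhevef' alone shows every Nerani change applied in order.

suhevef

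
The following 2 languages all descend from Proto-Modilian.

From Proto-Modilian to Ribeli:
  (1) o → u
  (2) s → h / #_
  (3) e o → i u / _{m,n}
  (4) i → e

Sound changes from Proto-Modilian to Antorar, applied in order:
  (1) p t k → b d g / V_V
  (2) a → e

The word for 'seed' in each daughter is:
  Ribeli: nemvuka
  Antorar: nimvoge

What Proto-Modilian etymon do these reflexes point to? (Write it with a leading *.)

Position 5: Ribeli has u, Antorar has o. Antorar preserves o here (none of its changes turn any other segment into o), so the proto-segment is *o.
Position 2: Ribeli has e, Antorar has i. Antorar preserves i here (none of its changes turn any other segment into i), so the proto-segment is *i.
Continuing position by position gives *nimvoka; check it forward:
Ribeli: start from *nimvoka.
  rule 1 (vowel merger): nimvoka → nimvuka
  rule 2: no change — nimvuka
  rule 3: no change — nimvuka
  rule 4 (vowel merger): nimvuka → nemvuka
  ⇒ Ribeli nemvuka
Antorar: start from *nimvoka.
  rule 1 (intervocalic voicing): nimvoka → nimvoga
  rule 2 (vowel merger): nimvoga → nimvoge
  ⇒ Antorar nimvoge
Only *nimvoka yields all of Ribeli nemvuka, Antorar nimvoge.

*nimvoka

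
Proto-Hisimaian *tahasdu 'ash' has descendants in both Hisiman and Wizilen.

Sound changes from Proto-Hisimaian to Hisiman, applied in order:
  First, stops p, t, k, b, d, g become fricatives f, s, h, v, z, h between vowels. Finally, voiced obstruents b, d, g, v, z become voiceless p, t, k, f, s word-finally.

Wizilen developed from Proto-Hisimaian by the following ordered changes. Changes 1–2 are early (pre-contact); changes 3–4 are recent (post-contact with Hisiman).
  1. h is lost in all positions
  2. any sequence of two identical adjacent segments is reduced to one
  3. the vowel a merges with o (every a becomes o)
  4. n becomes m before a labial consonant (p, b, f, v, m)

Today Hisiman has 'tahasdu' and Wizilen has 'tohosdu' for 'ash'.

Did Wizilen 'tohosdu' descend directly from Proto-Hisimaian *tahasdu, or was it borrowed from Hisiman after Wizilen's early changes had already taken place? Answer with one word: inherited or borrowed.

borrowed

If inherited, *tahasdu would pass through all of Wizilen's changes:
Wizilen: *tahasdu > taasdu > tasdu > tosdu  (by h-loss, degemination, vowel merger)
If borrowed from Hisiman 'tahasdu' after the early changes, it would undergo only the recent ones:
  rule 3 (vowel merger): tahasdu → tohosdu
  rule 4 (nasal place assimilation): no change (tohosdu)
  ⇒ as a loan: tohosdu
Wizilen 'tohosdu' matches the loan outcome 'tohosdu', not the inherited 'tosdu' — it skipped the early Wizilen changes, so it was borrowed from Hisiman.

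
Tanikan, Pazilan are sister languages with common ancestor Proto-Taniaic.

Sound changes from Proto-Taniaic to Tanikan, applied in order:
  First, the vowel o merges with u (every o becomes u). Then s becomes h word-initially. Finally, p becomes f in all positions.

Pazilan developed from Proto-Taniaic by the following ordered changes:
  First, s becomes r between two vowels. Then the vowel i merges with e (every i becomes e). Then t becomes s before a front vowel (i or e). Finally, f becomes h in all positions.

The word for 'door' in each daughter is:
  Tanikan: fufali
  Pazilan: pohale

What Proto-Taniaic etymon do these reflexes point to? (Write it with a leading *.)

*pofali

Position 6: Tanikan has i, Pazilan has e. Tanikan preserves i here (none of its changes turn any other segment into i), so the proto-segment is *i.
Position 1: Tanikan has f, Pazilan has p. Pazilan preserves p here (none of its changes turn any other segment into p), so the proto-segment is *p.
This points to *pofali. Verify forward in each daughter:
Tanikan: *pofali
  pofali → pufali   [vowel merger]
  pufali (rule 2 does not apply)
  pufali → fufali   [unconditioned shift]
  giving Tanikan fufali.
Pazilan: start from *pofali.
  rule 1: no change — pofali
  rule 2 (vowel merger): pofali → pofale
  rule 3: no change — pofale
  rule 4 (unconditioned shift): pofale → pohale
  ⇒ Pazilan pohale
No other proto-form is consistent with every reflex, so the reconstruction is *pofali.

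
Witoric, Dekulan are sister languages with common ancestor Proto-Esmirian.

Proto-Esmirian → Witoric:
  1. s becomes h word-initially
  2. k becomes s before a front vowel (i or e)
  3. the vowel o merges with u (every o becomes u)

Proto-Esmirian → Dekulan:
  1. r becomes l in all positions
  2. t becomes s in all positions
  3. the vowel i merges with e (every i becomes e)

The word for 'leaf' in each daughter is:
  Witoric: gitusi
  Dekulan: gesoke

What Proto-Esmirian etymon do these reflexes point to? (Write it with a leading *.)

Position 2: Witoric has i, Dekulan has e. Witoric preserves i here (none of its changes turn any other segment into i), so the proto-segment is *i.
Position 3: Witoric has t, Dekulan has s. Witoric preserves t here (none of its changes turn any other segment into t), so the proto-segment is *t.
Position 4: Witoric has u, Dekulan has o. Dekulan preserves o here (none of its changes turn any other segment into o), so the proto-segment is *o.
This points to *gitoki. Verify forward in each daughter:
Witoric: *gitoki
  gitoki (rule 1 does not apply)
  gitoki → gitosi   [palatalisation]
  gitosi → gitusi   [vowel merger]
  giving Witoric gitusi.
Dekulan: *gitoki > gisoki > gesoke  (by unconditioned shift, vowel merger)
No other proto-form is consistent with every reflex, so the reconstruction is *gitoki.

*gitoki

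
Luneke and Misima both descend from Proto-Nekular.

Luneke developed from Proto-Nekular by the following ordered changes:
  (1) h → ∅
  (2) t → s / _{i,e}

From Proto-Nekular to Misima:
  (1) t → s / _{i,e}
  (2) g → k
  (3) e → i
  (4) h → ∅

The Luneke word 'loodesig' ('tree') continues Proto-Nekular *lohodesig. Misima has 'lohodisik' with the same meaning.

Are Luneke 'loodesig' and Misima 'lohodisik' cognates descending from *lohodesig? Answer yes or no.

no

Derive the expected Misima reflex of *lohodesig:
Misima: *lohodesig > lohodesik > lohodisik > loodisik  (by unconditioned shift, vowel merger, h-loss)
The regular Misima reflex would be 'loodisik', but the attested form is 'lohodisik'. The correspondence is irregular, so they are not cognates (the Misima form has a different source).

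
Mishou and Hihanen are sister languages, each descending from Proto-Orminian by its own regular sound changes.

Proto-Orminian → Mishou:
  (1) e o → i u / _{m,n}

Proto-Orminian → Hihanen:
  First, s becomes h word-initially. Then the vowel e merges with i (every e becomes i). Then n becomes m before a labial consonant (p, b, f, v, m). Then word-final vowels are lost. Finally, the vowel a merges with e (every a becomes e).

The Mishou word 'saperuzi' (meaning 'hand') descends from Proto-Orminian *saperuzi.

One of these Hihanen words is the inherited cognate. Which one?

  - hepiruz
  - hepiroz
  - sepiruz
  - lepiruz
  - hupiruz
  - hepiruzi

Hihanen: start from *saperuzi.
  rule 1 (debuccalisation): saperuzi → haperuzi
  rule 2 (vowel merger): haperuzi → hapiruzi
  rule 3: no change — hapiruzi
  rule 4 (apocope): hapiruzi → hapiruz
  rule 5 (vowel merger): hapiruz → hepiruz
  ⇒ Hihanen hepiruz
Only 'hepiruz' matches the regular Hihanen development of *saperuzi.

hepiruz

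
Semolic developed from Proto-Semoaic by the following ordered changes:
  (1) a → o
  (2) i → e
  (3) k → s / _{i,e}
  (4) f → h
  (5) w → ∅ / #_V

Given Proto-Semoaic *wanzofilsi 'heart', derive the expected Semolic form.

onzohelse

Semolic: *wanzofilsi
  wanzofilsi → wonzofilsi   [vowel merger]
  wonzofilsi → wonzofelse   [vowel merger]
  wonzofelse (rule 3 does not apply)
  wonzofelse → wonzohelse   [unconditioned shift]
  wonzohelse → onzohelse   [glide loss]
  giving Semolic onzohelse.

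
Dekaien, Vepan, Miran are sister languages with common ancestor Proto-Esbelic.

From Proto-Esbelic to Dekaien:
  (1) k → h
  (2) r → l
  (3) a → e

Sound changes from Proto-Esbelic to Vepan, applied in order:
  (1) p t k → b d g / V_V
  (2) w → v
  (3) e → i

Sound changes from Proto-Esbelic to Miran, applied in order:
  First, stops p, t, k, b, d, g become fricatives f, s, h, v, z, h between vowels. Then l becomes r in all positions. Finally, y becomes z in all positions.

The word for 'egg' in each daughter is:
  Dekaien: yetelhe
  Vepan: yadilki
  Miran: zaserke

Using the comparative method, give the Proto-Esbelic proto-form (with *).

Position 4: Dekaien has e, Vepan has i, Miran has e. Miran preserves e here (none of its changes turn any other segment into e), so the proto-segment is *e.
Position 3: Dekaien has t, Vepan has d, Miran has s. Dekaien preserves t here (none of its changes turn any other segment into t), so the proto-segment is *t.
Verify the candidate proto-form against each daughter:
Dekaien: start from *yatelke.
  rule 1 (unconditioned shift): yatelke → yatelhe
  rule 2: no change — yatelhe
  rule 3 (vowel merger): yatelhe → yetelhe
  ⇒ Dekaien yetelhe
Vepan: start from *yatelke.
  rule 1 (intervocalic voicing): yatelke → yadelke
  rule 2: no change — yadelke
  rule 3 (vowel merger): yadelke → yadilki
  ⇒ Vepan yadilki
Miran: *yatelke
  yatelke → yaselke   [intervocalic lenition]
  yaselke → yaserke   [unconditioned shift]
  yaserke → zaserke   [unconditioned shift]
  giving Miran zaserke.
Only *yatelke yields all of Dekaien yetelhe, Vepan yadilki, Miran zaserke.

*yatelke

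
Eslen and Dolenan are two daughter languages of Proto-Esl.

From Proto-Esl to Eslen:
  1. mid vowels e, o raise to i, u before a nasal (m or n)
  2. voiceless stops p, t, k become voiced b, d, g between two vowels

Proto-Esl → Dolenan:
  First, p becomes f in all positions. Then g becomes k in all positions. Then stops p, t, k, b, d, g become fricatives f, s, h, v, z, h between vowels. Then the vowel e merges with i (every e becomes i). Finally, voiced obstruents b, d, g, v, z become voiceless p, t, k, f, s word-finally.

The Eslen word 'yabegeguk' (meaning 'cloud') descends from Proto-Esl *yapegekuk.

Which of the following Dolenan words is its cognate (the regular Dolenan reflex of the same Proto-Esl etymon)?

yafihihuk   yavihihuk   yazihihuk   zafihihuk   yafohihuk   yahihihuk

yafihihuk

Dolenan: *yapegekuk
  yapegekuk → yafegekuk   [unconditioned shift]
  yafegekuk → yafekekuk   [unconditioned shift]
  yafekekuk → yafehehuk   [intervocalic lenition]
  yafehehuk → yafihihuk   [vowel merger]
  yafihihuk (rule 5 does not apply)
  giving Dolenan yafihihuk.
Among the options, 'yafihihuk' alone shows every Dolenan change applied in order.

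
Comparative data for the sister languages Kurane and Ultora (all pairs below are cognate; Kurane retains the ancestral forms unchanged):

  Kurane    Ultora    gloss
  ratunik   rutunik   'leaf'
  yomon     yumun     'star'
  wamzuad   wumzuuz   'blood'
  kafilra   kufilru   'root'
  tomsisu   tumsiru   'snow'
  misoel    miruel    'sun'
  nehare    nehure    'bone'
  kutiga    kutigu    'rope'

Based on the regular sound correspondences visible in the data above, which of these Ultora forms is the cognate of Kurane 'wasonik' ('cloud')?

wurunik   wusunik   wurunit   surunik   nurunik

ratunik ~ rutunik — Kurane a corresponds to Ultora u after a consonant, before a consonant other than r, m, n, p, b, f, v.
misoel ~ miruel — Kurane s corresponds to Ultora r between vowels (before a back vowel).
yomon ~ yumun — Kurane o corresponds to Ultora u after a consonant, before a nasal.
Applying these to Kurane 'wasonik':
  wasonik → wusonik   (a→u after a consonant, before a consonant other than r, m, n, p, b, f, v)
  wusonik → wuronik   (s→r between vowels (before a back vowel))
  wuronik → wurunik   (o→u after a consonant, before a nasal)
So the Ultora cognate is 'wurunik'.

wurunik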